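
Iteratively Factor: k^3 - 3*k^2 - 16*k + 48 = (k - 3)*(k^2 - 16) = (k - 4)*(k - 3)*(k + 4)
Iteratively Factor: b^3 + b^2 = (b)*(b^2 + b) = b^2*(b + 1)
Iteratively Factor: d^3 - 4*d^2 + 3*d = (d - 3)*(d^2 - d) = (d - 3)*(d - 1)*(d)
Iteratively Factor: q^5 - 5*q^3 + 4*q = (q + 2)*(q^4 - 2*q^3 - q^2 + 2*q) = (q - 2)*(q + 2)*(q^3 - q) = q*(q - 2)*(q + 2)*(q^2 - 1) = q*(q - 2)*(q - 1)*(q + 2)*(q + 1)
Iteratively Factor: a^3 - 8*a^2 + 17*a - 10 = (a - 1)*(a^2 - 7*a + 10) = (a - 5)*(a - 1)*(a - 2)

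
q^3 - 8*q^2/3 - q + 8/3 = (q - 8/3)*(q - 1)*(q + 1)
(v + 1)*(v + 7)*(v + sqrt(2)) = v^3 + sqrt(2)*v^2 + 8*v^2 + 7*v + 8*sqrt(2)*v + 7*sqrt(2)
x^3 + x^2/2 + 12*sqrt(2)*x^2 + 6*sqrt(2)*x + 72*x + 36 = (x + 1/2)*(x + 6*sqrt(2))^2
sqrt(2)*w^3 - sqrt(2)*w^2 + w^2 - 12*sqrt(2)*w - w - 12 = (w - 4)*(w + 3)*(sqrt(2)*w + 1)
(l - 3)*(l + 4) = l^2 + l - 12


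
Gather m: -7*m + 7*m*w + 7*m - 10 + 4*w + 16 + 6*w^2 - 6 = 7*m*w + 6*w^2 + 4*w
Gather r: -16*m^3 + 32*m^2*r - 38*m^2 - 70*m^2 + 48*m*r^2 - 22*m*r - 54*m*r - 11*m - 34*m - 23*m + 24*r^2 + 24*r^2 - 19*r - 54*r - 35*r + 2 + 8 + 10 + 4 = -16*m^3 - 108*m^2 - 68*m + r^2*(48*m + 48) + r*(32*m^2 - 76*m - 108) + 24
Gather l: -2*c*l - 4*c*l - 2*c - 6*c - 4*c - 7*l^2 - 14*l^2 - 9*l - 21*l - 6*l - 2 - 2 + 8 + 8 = -12*c - 21*l^2 + l*(-6*c - 36) + 12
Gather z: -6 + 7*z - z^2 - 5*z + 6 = -z^2 + 2*z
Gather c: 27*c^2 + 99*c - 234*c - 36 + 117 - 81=27*c^2 - 135*c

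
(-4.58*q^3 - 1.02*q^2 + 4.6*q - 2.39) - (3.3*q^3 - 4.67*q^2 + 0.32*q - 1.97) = -7.88*q^3 + 3.65*q^2 + 4.28*q - 0.42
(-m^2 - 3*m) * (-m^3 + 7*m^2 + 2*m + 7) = m^5 - 4*m^4 - 23*m^3 - 13*m^2 - 21*m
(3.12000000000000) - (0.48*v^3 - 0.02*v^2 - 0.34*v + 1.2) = -0.48*v^3 + 0.02*v^2 + 0.34*v + 1.92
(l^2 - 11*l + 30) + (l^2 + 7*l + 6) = 2*l^2 - 4*l + 36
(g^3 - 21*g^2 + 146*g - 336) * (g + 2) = g^4 - 19*g^3 + 104*g^2 - 44*g - 672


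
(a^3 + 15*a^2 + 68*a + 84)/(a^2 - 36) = (a^2 + 9*a + 14)/(a - 6)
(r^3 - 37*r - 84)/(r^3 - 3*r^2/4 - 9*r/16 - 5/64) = 64*(-r^3 + 37*r + 84)/(-64*r^3 + 48*r^2 + 36*r + 5)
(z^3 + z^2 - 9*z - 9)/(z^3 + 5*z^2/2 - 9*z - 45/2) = 2*(z + 1)/(2*z + 5)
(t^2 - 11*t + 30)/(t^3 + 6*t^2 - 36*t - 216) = (t - 5)/(t^2 + 12*t + 36)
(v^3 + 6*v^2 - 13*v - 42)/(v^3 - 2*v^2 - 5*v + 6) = (v + 7)/(v - 1)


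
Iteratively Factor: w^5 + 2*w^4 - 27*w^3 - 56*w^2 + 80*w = (w + 4)*(w^4 - 2*w^3 - 19*w^2 + 20*w) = w*(w + 4)*(w^3 - 2*w^2 - 19*w + 20) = w*(w + 4)^2*(w^2 - 6*w + 5) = w*(w - 1)*(w + 4)^2*(w - 5)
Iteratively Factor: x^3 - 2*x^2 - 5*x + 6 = (x + 2)*(x^2 - 4*x + 3) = (x - 1)*(x + 2)*(x - 3)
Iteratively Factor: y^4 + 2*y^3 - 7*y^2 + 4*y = (y + 4)*(y^3 - 2*y^2 + y) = y*(y + 4)*(y^2 - 2*y + 1) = y*(y - 1)*(y + 4)*(y - 1)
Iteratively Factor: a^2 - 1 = (a - 1)*(a + 1)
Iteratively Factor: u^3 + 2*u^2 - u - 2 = (u + 2)*(u^2 - 1) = (u + 1)*(u + 2)*(u - 1)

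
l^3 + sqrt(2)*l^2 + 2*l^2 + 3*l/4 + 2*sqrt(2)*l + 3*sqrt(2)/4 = (l + 1/2)*(l + 3/2)*(l + sqrt(2))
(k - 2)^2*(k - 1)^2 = k^4 - 6*k^3 + 13*k^2 - 12*k + 4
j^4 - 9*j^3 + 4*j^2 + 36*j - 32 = (j - 8)*(j - 2)*(j - 1)*(j + 2)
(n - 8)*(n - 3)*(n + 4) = n^3 - 7*n^2 - 20*n + 96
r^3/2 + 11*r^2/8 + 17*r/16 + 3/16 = (r/2 + 1/2)*(r + 1/4)*(r + 3/2)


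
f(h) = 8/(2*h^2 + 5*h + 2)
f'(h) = 8*(-4*h - 5)/(2*h^2 + 5*h + 2)^2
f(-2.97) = 1.67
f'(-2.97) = 2.40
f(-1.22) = -7.12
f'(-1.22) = -0.76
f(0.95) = 0.94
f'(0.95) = -0.96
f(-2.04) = 64.94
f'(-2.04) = 1665.54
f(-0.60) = -28.57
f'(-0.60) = -265.31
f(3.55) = 0.18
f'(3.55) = -0.08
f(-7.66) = 0.10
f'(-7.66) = 0.03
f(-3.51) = 0.88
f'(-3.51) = 0.88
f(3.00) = 0.23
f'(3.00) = -0.11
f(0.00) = 4.00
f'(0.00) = -10.00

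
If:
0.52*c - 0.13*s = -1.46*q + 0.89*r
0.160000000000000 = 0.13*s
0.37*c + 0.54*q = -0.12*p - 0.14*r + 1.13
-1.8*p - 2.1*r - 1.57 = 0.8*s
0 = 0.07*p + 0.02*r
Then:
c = 9.97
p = 0.46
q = -4.42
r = -1.61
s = 1.23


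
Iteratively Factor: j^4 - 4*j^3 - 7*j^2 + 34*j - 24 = (j - 2)*(j^3 - 2*j^2 - 11*j + 12) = (j - 2)*(j + 3)*(j^2 - 5*j + 4) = (j - 4)*(j - 2)*(j + 3)*(j - 1)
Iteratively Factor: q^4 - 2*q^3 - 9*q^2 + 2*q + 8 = (q - 1)*(q^3 - q^2 - 10*q - 8) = (q - 4)*(q - 1)*(q^2 + 3*q + 2) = (q - 4)*(q - 1)*(q + 1)*(q + 2)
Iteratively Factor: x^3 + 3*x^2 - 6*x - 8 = (x + 1)*(x^2 + 2*x - 8) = (x + 1)*(x + 4)*(x - 2)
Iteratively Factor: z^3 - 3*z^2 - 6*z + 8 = (z - 4)*(z^2 + z - 2) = (z - 4)*(z + 2)*(z - 1)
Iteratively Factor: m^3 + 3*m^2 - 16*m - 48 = (m + 4)*(m^2 - m - 12) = (m + 3)*(m + 4)*(m - 4)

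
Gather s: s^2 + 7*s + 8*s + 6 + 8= s^2 + 15*s + 14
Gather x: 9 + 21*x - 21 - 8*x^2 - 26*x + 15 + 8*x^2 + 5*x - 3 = 0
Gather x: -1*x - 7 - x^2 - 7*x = -x^2 - 8*x - 7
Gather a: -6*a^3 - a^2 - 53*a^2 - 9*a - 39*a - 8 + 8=-6*a^3 - 54*a^2 - 48*a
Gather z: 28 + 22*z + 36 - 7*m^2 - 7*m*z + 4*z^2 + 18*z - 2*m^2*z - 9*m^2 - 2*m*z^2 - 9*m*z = -16*m^2 + z^2*(4 - 2*m) + z*(-2*m^2 - 16*m + 40) + 64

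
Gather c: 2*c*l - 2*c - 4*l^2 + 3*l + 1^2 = c*(2*l - 2) - 4*l^2 + 3*l + 1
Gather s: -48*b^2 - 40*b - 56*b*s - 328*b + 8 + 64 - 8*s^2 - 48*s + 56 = -48*b^2 - 368*b - 8*s^2 + s*(-56*b - 48) + 128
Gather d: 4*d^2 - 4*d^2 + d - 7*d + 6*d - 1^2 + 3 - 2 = 0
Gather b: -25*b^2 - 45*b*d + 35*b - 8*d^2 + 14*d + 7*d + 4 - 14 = -25*b^2 + b*(35 - 45*d) - 8*d^2 + 21*d - 10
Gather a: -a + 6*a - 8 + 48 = 5*a + 40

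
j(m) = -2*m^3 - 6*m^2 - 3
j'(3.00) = -90.00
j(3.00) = -111.00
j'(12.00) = -1008.00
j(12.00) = -4323.00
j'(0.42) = -6.10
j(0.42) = -4.21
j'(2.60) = -71.76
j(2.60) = -78.71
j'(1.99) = -47.64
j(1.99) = -42.52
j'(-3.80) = -41.04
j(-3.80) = 20.10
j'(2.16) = -53.91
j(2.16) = -51.15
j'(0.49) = -7.32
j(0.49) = -4.68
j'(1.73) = -38.72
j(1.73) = -31.31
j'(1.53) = -32.41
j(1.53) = -24.21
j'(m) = -6*m^2 - 12*m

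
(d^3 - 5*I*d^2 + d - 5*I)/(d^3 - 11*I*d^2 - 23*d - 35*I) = (d - I)/(d - 7*I)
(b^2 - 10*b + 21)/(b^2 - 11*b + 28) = (b - 3)/(b - 4)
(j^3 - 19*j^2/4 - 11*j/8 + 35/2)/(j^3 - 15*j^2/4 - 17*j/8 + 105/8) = (j - 4)/(j - 3)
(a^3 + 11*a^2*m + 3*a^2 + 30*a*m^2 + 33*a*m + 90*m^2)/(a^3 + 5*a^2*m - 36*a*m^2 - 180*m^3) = (a + 3)/(a - 6*m)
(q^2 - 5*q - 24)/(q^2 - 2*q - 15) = (q - 8)/(q - 5)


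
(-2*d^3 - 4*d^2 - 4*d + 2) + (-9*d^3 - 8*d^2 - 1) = -11*d^3 - 12*d^2 - 4*d + 1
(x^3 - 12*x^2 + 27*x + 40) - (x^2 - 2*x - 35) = x^3 - 13*x^2 + 29*x + 75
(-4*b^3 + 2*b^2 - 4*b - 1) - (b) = -4*b^3 + 2*b^2 - 5*b - 1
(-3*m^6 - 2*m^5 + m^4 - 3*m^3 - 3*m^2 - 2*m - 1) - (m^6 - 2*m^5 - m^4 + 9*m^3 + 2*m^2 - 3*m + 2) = -4*m^6 + 2*m^4 - 12*m^3 - 5*m^2 + m - 3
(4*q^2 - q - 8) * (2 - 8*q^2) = -32*q^4 + 8*q^3 + 72*q^2 - 2*q - 16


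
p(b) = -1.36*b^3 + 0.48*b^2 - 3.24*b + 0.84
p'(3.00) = -37.08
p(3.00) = -41.28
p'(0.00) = -3.24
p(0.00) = 0.84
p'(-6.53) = -183.48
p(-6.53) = 421.15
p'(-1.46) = -13.34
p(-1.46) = 10.83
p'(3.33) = -45.29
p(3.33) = -54.85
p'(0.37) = -3.44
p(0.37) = -0.36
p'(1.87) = -15.71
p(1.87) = -12.43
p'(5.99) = -143.88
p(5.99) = -293.64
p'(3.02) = -37.55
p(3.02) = -42.03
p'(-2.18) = -24.72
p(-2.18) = 24.27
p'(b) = -4.08*b^2 + 0.96*b - 3.24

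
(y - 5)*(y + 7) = y^2 + 2*y - 35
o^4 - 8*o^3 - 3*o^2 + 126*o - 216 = (o - 6)*(o - 3)^2*(o + 4)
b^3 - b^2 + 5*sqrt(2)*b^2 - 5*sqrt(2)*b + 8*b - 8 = (b - 1)*(b + sqrt(2))*(b + 4*sqrt(2))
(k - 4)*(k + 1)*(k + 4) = k^3 + k^2 - 16*k - 16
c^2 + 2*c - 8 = (c - 2)*(c + 4)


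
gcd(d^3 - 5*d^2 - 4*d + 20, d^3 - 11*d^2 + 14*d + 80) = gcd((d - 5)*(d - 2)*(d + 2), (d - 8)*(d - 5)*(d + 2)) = d^2 - 3*d - 10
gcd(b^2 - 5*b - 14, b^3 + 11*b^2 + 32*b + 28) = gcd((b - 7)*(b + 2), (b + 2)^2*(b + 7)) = b + 2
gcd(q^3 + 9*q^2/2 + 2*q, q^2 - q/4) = q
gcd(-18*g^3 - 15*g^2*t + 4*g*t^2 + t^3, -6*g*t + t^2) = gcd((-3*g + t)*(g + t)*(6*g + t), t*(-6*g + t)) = 1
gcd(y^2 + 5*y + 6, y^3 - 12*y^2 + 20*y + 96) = y + 2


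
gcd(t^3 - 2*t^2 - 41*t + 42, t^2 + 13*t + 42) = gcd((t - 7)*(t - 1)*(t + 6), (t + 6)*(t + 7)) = t + 6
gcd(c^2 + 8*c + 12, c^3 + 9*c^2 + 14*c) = c + 2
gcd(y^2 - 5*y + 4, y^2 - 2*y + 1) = y - 1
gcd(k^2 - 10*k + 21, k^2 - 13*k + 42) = k - 7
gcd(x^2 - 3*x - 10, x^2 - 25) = x - 5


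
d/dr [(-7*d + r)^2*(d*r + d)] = d*(7*d - r)*(7*d - 3*r - 2)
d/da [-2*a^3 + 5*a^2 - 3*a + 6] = -6*a^2 + 10*a - 3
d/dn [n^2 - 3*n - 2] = 2*n - 3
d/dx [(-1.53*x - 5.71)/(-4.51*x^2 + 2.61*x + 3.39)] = (-6.9003*x^2 - 51.5042*x + 9.7164)/(20.3401*x^4 - 23.5422*x^3 - 23.7657*x^2 + 17.6958*x + 11.4921)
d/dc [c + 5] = 1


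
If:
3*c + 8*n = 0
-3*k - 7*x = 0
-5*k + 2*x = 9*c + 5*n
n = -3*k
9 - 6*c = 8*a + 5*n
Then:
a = 9/8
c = 0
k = 0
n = 0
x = 0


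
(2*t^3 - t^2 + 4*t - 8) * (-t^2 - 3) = -2*t^5 + t^4 - 10*t^3 + 11*t^2 - 12*t + 24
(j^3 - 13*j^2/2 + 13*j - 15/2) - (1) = j^3 - 13*j^2/2 + 13*j - 17/2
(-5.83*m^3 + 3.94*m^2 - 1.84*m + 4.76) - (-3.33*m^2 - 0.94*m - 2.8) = -5.83*m^3 + 7.27*m^2 - 0.9*m + 7.56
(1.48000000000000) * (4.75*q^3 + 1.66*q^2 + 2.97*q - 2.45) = 7.03*q^3 + 2.4568*q^2 + 4.3956*q - 3.626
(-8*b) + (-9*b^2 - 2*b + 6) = -9*b^2 - 10*b + 6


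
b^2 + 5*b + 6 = (b + 2)*(b + 3)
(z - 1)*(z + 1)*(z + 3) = z^3 + 3*z^2 - z - 3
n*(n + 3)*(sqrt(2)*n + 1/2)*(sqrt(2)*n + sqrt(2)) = 2*n^4 + sqrt(2)*n^3/2 + 8*n^3 + 2*sqrt(2)*n^2 + 6*n^2 + 3*sqrt(2)*n/2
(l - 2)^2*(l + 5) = l^3 + l^2 - 16*l + 20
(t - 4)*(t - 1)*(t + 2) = t^3 - 3*t^2 - 6*t + 8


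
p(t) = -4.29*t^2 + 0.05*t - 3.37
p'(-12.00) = 103.01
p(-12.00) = -621.73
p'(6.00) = -51.43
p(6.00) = -157.51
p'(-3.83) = 32.91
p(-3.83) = -66.49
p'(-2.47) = 21.24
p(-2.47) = -29.67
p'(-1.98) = 17.04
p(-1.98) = -20.29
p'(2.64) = -22.60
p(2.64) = -33.14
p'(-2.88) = 24.76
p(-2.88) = -39.10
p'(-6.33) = 54.36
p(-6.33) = -175.58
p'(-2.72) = 23.39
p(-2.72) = -35.25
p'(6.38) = -54.69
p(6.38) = -177.67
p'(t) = 0.05 - 8.58*t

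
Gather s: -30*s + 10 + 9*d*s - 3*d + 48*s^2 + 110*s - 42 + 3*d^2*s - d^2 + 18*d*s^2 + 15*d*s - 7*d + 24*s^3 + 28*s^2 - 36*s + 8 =-d^2 - 10*d + 24*s^3 + s^2*(18*d + 76) + s*(3*d^2 + 24*d + 44) - 24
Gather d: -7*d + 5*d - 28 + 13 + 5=-2*d - 10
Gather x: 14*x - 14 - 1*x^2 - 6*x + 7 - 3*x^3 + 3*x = -3*x^3 - x^2 + 11*x - 7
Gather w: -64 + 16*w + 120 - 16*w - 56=0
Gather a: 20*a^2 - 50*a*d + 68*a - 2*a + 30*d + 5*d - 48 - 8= 20*a^2 + a*(66 - 50*d) + 35*d - 56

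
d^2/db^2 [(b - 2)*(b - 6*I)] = 2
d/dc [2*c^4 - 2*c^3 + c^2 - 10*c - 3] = 8*c^3 - 6*c^2 + 2*c - 10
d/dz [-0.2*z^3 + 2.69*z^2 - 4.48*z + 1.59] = -0.6*z^2 + 5.38*z - 4.48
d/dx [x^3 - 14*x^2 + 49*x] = 3*x^2 - 28*x + 49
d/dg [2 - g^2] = -2*g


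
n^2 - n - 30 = (n - 6)*(n + 5)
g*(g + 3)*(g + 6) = g^3 + 9*g^2 + 18*g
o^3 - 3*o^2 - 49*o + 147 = (o - 7)*(o - 3)*(o + 7)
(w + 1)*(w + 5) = w^2 + 6*w + 5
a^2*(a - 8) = a^3 - 8*a^2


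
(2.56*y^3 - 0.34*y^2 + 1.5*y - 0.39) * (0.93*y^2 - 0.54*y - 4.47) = 2.3808*y^5 - 1.6986*y^4 - 9.8646*y^3 + 0.3471*y^2 - 6.4944*y + 1.7433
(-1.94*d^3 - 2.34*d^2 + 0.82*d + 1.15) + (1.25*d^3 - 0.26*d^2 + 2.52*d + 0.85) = -0.69*d^3 - 2.6*d^2 + 3.34*d + 2.0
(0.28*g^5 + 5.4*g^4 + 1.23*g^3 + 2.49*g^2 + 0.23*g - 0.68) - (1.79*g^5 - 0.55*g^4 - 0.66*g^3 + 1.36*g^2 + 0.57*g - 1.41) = -1.51*g^5 + 5.95*g^4 + 1.89*g^3 + 1.13*g^2 - 0.34*g + 0.73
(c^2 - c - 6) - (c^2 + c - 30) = 24 - 2*c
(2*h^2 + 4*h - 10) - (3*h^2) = -h^2 + 4*h - 10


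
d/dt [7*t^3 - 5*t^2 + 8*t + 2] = 21*t^2 - 10*t + 8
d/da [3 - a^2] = -2*a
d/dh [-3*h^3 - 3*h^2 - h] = -9*h^2 - 6*h - 1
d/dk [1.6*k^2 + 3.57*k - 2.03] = 3.2*k + 3.57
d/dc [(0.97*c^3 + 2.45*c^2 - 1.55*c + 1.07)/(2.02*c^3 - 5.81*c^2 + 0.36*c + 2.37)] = (-10.5847*c^4 + 6.9604*c^3 - 7.711*c^2 + 24.0464*c - 4.0587)/(4.0804*c^6 - 23.4724*c^5 + 35.2105*c^4 + 5.3916*c^3 - 27.4098*c^2 + 1.7064*c + 5.6169)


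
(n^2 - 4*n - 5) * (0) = 0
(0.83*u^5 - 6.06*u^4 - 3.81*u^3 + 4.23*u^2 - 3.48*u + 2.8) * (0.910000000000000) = 0.7553*u^5 - 5.5146*u^4 - 3.4671*u^3 + 3.8493*u^2 - 3.1668*u + 2.548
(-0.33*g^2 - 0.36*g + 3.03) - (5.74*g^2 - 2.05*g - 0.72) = -6.07*g^2 + 1.69*g + 3.75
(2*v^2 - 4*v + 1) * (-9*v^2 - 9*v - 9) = -18*v^4 + 18*v^3 + 9*v^2 + 27*v - 9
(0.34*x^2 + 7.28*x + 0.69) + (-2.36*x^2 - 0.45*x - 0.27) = -2.02*x^2 + 6.83*x + 0.42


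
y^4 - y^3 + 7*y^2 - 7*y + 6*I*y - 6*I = (y - 1)*(y - 3*I)*(y + I)*(y + 2*I)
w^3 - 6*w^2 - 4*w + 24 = (w - 6)*(w - 2)*(w + 2)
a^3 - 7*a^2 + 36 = (a - 6)*(a - 3)*(a + 2)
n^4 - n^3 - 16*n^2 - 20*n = n*(n - 5)*(n + 2)^2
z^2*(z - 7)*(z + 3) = z^4 - 4*z^3 - 21*z^2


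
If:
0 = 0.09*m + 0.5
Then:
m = -5.56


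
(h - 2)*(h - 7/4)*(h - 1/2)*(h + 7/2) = h^4 - 3*h^3/4 - 19*h^2/2 + 273*h/16 - 49/8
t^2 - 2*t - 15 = (t - 5)*(t + 3)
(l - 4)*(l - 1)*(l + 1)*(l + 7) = l^4 + 3*l^3 - 29*l^2 - 3*l + 28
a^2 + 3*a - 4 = (a - 1)*(a + 4)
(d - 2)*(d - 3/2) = d^2 - 7*d/2 + 3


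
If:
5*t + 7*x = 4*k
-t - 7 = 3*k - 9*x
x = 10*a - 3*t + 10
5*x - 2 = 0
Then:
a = -621/475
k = -71/95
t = -22/19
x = 2/5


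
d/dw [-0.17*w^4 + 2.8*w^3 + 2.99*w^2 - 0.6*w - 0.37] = -0.68*w^3 + 8.4*w^2 + 5.98*w - 0.6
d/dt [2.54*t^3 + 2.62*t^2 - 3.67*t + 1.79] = 7.62*t^2 + 5.24*t - 3.67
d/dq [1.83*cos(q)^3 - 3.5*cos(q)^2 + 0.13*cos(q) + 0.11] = (-5.49*cos(q)^2 + 7.0*cos(q) - 0.13)*sin(q)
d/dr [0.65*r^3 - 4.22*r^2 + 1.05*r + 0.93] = 1.95*r^2 - 8.44*r + 1.05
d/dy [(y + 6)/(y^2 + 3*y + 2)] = (y^2 + 3*y - (y + 6)*(2*y + 3) + 2)/(y^2 + 3*y + 2)^2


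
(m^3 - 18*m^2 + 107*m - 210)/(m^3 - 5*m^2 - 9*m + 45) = (m^2 - 13*m + 42)/(m^2 - 9)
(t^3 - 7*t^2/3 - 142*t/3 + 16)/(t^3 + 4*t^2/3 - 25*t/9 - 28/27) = 9*(3*t^3 - 7*t^2 - 142*t + 48)/(27*t^3 + 36*t^2 - 75*t - 28)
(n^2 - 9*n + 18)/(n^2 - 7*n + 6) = (n - 3)/(n - 1)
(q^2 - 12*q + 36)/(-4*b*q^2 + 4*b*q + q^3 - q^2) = (-q^2 + 12*q - 36)/(q*(4*b*q - 4*b - q^2 + q))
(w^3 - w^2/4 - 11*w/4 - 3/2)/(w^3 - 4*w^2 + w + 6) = (w + 3/4)/(w - 3)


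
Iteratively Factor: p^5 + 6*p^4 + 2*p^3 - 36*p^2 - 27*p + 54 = (p - 1)*(p^4 + 7*p^3 + 9*p^2 - 27*p - 54) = (p - 2)*(p - 1)*(p^3 + 9*p^2 + 27*p + 27) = (p - 2)*(p - 1)*(p + 3)*(p^2 + 6*p + 9) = (p - 2)*(p - 1)*(p + 3)^2*(p + 3)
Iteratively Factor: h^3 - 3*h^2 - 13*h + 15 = (h + 3)*(h^2 - 6*h + 5) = (h - 5)*(h + 3)*(h - 1)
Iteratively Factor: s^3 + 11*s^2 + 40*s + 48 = (s + 4)*(s^2 + 7*s + 12) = (s + 3)*(s + 4)*(s + 4)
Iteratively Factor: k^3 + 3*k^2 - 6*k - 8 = (k + 4)*(k^2 - k - 2) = (k + 1)*(k + 4)*(k - 2)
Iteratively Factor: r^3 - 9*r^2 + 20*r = (r - 5)*(r^2 - 4*r) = (r - 5)*(r - 4)*(r)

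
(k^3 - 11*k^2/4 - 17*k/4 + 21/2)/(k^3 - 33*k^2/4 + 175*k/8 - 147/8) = 2*(k + 2)/(2*k - 7)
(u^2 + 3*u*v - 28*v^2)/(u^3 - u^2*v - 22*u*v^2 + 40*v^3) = (u + 7*v)/(u^2 + 3*u*v - 10*v^2)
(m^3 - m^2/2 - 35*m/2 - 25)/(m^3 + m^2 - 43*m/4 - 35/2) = 2*(m - 5)/(2*m - 7)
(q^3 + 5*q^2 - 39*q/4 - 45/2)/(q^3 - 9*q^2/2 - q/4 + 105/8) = 2*(q + 6)/(2*q - 7)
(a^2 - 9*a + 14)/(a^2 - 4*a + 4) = (a - 7)/(a - 2)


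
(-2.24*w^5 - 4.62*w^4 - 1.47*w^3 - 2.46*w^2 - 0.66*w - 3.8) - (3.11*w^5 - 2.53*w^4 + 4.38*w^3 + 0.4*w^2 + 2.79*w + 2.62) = -5.35*w^5 - 2.09*w^4 - 5.85*w^3 - 2.86*w^2 - 3.45*w - 6.42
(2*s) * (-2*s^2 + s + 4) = -4*s^3 + 2*s^2 + 8*s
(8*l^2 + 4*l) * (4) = 32*l^2 + 16*l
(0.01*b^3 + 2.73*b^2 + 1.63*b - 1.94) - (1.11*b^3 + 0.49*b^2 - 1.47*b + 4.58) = -1.1*b^3 + 2.24*b^2 + 3.1*b - 6.52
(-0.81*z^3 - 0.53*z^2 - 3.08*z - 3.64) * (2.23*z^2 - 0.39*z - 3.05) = -1.8063*z^5 - 0.866*z^4 - 4.1912*z^3 - 5.2995*z^2 + 10.8136*z + 11.102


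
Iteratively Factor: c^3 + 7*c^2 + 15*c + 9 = (c + 1)*(c^2 + 6*c + 9) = (c + 1)*(c + 3)*(c + 3)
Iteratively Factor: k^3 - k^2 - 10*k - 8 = (k - 4)*(k^2 + 3*k + 2) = (k - 4)*(k + 1)*(k + 2)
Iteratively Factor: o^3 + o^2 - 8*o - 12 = (o + 2)*(o^2 - o - 6) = (o - 3)*(o + 2)*(o + 2)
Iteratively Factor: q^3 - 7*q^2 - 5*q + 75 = (q + 3)*(q^2 - 10*q + 25) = (q - 5)*(q + 3)*(q - 5)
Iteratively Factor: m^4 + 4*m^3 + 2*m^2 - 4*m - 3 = (m + 1)*(m^3 + 3*m^2 - m - 3) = (m + 1)^2*(m^2 + 2*m - 3) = (m - 1)*(m + 1)^2*(m + 3)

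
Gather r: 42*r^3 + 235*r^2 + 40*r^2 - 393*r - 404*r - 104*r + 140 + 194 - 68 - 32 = 42*r^3 + 275*r^2 - 901*r + 234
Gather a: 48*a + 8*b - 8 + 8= 48*a + 8*b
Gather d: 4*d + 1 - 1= 4*d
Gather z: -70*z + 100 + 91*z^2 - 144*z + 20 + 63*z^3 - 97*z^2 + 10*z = 63*z^3 - 6*z^2 - 204*z + 120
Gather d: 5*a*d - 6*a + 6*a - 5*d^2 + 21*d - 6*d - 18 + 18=-5*d^2 + d*(5*a + 15)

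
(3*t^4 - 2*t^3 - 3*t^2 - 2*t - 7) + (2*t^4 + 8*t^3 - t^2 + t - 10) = 5*t^4 + 6*t^3 - 4*t^2 - t - 17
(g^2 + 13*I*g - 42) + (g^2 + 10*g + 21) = 2*g^2 + 10*g + 13*I*g - 21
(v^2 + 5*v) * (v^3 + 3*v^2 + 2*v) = v^5 + 8*v^4 + 17*v^3 + 10*v^2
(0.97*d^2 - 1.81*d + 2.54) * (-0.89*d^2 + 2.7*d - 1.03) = -0.8633*d^4 + 4.2299*d^3 - 8.1467*d^2 + 8.7223*d - 2.6162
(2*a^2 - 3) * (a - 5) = 2*a^3 - 10*a^2 - 3*a + 15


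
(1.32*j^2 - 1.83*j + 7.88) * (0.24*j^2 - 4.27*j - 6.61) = 0.3168*j^4 - 6.0756*j^3 + 0.980099999999998*j^2 - 21.5513*j - 52.0868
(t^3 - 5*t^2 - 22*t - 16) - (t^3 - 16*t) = -5*t^2 - 6*t - 16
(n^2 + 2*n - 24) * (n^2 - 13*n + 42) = n^4 - 11*n^3 - 8*n^2 + 396*n - 1008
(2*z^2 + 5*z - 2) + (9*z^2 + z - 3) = 11*z^2 + 6*z - 5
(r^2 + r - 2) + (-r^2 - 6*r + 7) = 5 - 5*r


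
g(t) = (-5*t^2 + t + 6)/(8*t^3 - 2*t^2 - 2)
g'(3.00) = 0.04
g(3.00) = -0.18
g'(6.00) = 0.02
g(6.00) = -0.10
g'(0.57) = -15.97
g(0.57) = -4.23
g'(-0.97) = -1.03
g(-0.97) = -0.03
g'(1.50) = -0.25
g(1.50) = -0.18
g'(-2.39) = 0.04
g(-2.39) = 0.20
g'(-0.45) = -4.83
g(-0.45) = -1.45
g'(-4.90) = 0.02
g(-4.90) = 0.12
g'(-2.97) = 0.04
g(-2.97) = 0.18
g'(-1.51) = -0.11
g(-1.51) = 0.20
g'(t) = (1 - 10*t)/(8*t^3 - 2*t^2 - 2) + (-24*t^2 + 4*t)*(-5*t^2 + t + 6)/(8*t^3 - 2*t^2 - 2)^2 = (-t*(6*t - 1)*(-5*t^2 + t + 6) + (10*t - 1)*(-4*t^3 + t^2 + 1)/2)/(-4*t^3 + t^2 + 1)^2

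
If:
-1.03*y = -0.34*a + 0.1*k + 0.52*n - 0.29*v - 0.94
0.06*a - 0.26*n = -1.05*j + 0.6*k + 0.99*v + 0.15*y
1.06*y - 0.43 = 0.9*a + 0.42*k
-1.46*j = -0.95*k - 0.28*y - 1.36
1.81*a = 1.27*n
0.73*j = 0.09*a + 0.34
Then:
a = 0.88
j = 0.57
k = -0.80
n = 1.26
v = 0.69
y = 0.84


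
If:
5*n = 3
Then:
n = 3/5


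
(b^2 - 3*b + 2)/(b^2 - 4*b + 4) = (b - 1)/(b - 2)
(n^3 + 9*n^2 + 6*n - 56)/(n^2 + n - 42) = (n^2 + 2*n - 8)/(n - 6)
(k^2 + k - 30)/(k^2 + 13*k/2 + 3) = 2*(k - 5)/(2*k + 1)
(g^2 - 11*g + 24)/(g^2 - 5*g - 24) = (g - 3)/(g + 3)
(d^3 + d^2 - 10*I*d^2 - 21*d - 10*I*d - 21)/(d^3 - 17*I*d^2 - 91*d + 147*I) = (d + 1)/(d - 7*I)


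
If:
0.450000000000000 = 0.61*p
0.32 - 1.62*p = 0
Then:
No Solution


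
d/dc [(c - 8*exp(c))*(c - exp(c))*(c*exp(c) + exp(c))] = ((1 - exp(c))*(c + 1)*(c - 8*exp(c)) - (c + 1)*(c - exp(c))*(8*exp(c) - 1) + (c + 2)*(c - 8*exp(c))*(c - exp(c)))*exp(c)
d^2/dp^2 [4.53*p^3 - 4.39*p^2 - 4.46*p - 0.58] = 27.18*p - 8.78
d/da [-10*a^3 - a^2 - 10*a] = -30*a^2 - 2*a - 10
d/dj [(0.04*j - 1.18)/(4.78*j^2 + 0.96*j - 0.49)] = (-0.1912*j^2 + 11.2808*j + 1.1132)/(22.8484*j^4 + 9.1776*j^3 - 3.7628*j^2 - 0.9408*j + 0.2401)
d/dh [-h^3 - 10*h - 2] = -3*h^2 - 10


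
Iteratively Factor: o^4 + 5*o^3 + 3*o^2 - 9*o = (o + 3)*(o^3 + 2*o^2 - 3*o) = (o + 3)^2*(o^2 - o) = o*(o + 3)^2*(o - 1)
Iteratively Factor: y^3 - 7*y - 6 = (y + 1)*(y^2 - y - 6) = (y - 3)*(y + 1)*(y + 2)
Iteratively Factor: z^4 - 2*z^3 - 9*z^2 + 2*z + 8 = (z - 4)*(z^3 + 2*z^2 - z - 2) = (z - 4)*(z + 2)*(z^2 - 1) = (z - 4)*(z + 1)*(z + 2)*(z - 1)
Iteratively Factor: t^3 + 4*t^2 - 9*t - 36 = (t + 4)*(t^2 - 9) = (t - 3)*(t + 4)*(t + 3)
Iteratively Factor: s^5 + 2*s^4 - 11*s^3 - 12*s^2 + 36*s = (s - 2)*(s^4 + 4*s^3 - 3*s^2 - 18*s) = (s - 2)*(s + 3)*(s^3 + s^2 - 6*s) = (s - 2)^2*(s + 3)*(s^2 + 3*s) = (s - 2)^2*(s + 3)^2*(s)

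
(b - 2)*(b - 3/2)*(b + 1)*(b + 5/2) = b^4 - 27*b^2/4 + 7*b/4 + 15/2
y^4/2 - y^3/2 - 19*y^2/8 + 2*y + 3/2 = (y/2 + 1/4)*(y - 2)*(y - 3/2)*(y + 2)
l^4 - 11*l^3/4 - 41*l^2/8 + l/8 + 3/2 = (l - 4)*(l - 1/2)*(l + 3/4)*(l + 1)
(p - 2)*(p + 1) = p^2 - p - 2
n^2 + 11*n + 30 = (n + 5)*(n + 6)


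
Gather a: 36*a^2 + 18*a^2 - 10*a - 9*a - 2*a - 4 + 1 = 54*a^2 - 21*a - 3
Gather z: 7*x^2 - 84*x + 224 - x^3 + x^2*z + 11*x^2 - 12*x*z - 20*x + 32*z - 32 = -x^3 + 18*x^2 - 104*x + z*(x^2 - 12*x + 32) + 192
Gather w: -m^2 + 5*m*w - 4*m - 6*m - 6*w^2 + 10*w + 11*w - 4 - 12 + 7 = -m^2 - 10*m - 6*w^2 + w*(5*m + 21) - 9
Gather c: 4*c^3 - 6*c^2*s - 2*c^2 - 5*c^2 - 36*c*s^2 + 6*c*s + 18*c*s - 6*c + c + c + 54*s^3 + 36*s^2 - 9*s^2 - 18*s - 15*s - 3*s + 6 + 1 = 4*c^3 + c^2*(-6*s - 7) + c*(-36*s^2 + 24*s - 4) + 54*s^3 + 27*s^2 - 36*s + 7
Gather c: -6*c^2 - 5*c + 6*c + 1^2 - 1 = -6*c^2 + c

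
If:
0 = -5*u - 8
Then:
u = -8/5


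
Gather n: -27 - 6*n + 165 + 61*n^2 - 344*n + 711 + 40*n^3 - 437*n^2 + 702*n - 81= 40*n^3 - 376*n^2 + 352*n + 768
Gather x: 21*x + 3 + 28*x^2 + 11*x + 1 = 28*x^2 + 32*x + 4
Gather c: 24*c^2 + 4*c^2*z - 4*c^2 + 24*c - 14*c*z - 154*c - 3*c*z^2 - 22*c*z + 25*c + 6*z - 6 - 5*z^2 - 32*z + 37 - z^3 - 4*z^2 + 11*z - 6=c^2*(4*z + 20) + c*(-3*z^2 - 36*z - 105) - z^3 - 9*z^2 - 15*z + 25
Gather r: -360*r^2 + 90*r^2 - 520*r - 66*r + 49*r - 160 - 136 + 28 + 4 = -270*r^2 - 537*r - 264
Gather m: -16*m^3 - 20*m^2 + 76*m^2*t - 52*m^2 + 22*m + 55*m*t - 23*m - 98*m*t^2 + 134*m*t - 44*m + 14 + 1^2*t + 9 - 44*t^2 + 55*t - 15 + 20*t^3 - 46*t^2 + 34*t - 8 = -16*m^3 + m^2*(76*t - 72) + m*(-98*t^2 + 189*t - 45) + 20*t^3 - 90*t^2 + 90*t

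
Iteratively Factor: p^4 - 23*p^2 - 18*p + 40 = (p - 1)*(p^3 + p^2 - 22*p - 40) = (p - 5)*(p - 1)*(p^2 + 6*p + 8) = (p - 5)*(p - 1)*(p + 2)*(p + 4)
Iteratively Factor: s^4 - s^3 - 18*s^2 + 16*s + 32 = (s - 2)*(s^3 + s^2 - 16*s - 16) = (s - 4)*(s - 2)*(s^2 + 5*s + 4) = (s - 4)*(s - 2)*(s + 1)*(s + 4)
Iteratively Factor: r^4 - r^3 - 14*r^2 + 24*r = (r - 2)*(r^3 + r^2 - 12*r) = (r - 3)*(r - 2)*(r^2 + 4*r) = (r - 3)*(r - 2)*(r + 4)*(r)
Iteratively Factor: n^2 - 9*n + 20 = (n - 4)*(n - 5)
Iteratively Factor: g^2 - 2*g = (g)*(g - 2)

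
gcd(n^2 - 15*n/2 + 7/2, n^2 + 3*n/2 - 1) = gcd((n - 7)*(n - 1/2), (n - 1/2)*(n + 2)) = n - 1/2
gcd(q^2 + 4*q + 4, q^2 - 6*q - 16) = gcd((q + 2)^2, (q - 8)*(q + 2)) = q + 2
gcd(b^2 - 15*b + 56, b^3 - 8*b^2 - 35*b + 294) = b - 7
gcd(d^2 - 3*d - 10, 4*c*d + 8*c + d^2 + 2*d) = d + 2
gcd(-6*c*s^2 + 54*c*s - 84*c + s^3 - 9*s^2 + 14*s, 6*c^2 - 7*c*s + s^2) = -6*c + s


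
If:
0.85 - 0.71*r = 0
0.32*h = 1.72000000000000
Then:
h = 5.38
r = 1.20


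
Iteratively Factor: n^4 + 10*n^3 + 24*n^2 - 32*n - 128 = (n + 4)*(n^3 + 6*n^2 - 32) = (n - 2)*(n + 4)*(n^2 + 8*n + 16) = (n - 2)*(n + 4)^2*(n + 4)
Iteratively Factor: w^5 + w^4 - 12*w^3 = (w)*(w^4 + w^3 - 12*w^2) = w^2*(w^3 + w^2 - 12*w) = w^2*(w + 4)*(w^2 - 3*w) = w^3*(w + 4)*(w - 3)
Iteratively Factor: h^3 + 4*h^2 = (h)*(h^2 + 4*h) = h^2*(h + 4)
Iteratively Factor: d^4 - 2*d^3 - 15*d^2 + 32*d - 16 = (d + 4)*(d^3 - 6*d^2 + 9*d - 4) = (d - 4)*(d + 4)*(d^2 - 2*d + 1) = (d - 4)*(d - 1)*(d + 4)*(d - 1)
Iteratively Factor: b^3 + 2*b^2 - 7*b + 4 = (b + 4)*(b^2 - 2*b + 1) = (b - 1)*(b + 4)*(b - 1)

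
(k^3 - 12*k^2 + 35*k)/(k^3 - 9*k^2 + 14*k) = (k - 5)/(k - 2)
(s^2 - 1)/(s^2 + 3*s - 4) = (s + 1)/(s + 4)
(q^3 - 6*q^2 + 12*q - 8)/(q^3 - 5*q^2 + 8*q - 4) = (q - 2)/(q - 1)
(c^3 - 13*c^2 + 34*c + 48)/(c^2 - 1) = (c^2 - 14*c + 48)/(c - 1)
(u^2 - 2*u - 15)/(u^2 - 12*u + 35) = (u + 3)/(u - 7)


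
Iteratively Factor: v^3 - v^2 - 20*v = (v)*(v^2 - v - 20) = v*(v + 4)*(v - 5)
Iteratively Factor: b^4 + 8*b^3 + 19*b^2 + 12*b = (b + 3)*(b^3 + 5*b^2 + 4*b) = (b + 3)*(b + 4)*(b^2 + b) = (b + 1)*(b + 3)*(b + 4)*(b)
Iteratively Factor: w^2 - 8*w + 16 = (w - 4)*(w - 4)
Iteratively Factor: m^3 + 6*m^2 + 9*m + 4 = (m + 4)*(m^2 + 2*m + 1) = (m + 1)*(m + 4)*(m + 1)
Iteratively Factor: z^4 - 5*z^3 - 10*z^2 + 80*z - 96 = (z - 2)*(z^3 - 3*z^2 - 16*z + 48) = (z - 3)*(z - 2)*(z^2 - 16) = (z - 3)*(z - 2)*(z + 4)*(z - 4)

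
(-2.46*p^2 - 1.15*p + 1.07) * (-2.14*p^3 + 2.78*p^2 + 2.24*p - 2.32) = 5.2644*p^5 - 4.3778*p^4 - 10.9972*p^3 + 6.1058*p^2 + 5.0648*p - 2.4824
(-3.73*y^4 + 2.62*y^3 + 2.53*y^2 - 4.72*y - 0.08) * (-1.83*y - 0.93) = 6.8259*y^5 - 1.3257*y^4 - 7.0665*y^3 + 6.2847*y^2 + 4.536*y + 0.0744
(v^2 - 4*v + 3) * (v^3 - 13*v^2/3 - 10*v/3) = v^5 - 25*v^4/3 + 17*v^3 + v^2/3 - 10*v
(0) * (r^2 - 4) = 0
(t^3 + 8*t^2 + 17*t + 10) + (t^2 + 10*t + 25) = t^3 + 9*t^2 + 27*t + 35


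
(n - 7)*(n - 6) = n^2 - 13*n + 42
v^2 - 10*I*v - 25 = (v - 5*I)^2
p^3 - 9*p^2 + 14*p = p*(p - 7)*(p - 2)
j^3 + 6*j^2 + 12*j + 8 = (j + 2)^3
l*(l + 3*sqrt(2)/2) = l^2 + 3*sqrt(2)*l/2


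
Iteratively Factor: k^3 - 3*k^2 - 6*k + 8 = (k + 2)*(k^2 - 5*k + 4) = (k - 1)*(k + 2)*(k - 4)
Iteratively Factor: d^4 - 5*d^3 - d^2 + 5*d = (d - 1)*(d^3 - 4*d^2 - 5*d) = (d - 1)*(d + 1)*(d^2 - 5*d) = d*(d - 1)*(d + 1)*(d - 5)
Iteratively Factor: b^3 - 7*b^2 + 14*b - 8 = (b - 2)*(b^2 - 5*b + 4) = (b - 2)*(b - 1)*(b - 4)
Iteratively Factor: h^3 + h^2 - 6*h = (h + 3)*(h^2 - 2*h) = (h - 2)*(h + 3)*(h)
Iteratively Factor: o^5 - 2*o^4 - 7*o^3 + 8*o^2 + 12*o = (o - 2)*(o^4 - 7*o^2 - 6*o) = (o - 2)*(o + 2)*(o^3 - 2*o^2 - 3*o) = (o - 2)*(o + 1)*(o + 2)*(o^2 - 3*o) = o*(o - 2)*(o + 1)*(o + 2)*(o - 3)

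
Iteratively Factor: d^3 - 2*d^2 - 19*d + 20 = (d + 4)*(d^2 - 6*d + 5) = (d - 1)*(d + 4)*(d - 5)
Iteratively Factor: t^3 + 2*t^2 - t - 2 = (t - 1)*(t^2 + 3*t + 2) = (t - 1)*(t + 2)*(t + 1)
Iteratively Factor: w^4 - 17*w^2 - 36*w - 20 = (w + 2)*(w^3 - 2*w^2 - 13*w - 10) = (w + 1)*(w + 2)*(w^2 - 3*w - 10) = (w - 5)*(w + 1)*(w + 2)*(w + 2)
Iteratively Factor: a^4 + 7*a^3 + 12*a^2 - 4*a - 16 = (a + 2)*(a^3 + 5*a^2 + 2*a - 8) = (a + 2)*(a + 4)*(a^2 + a - 2) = (a + 2)^2*(a + 4)*(a - 1)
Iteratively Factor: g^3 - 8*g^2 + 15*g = (g)*(g^2 - 8*g + 15) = g*(g - 3)*(g - 5)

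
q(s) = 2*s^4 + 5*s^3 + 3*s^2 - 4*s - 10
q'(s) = 8*s^3 + 15*s^2 + 6*s - 4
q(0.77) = -8.32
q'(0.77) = 13.17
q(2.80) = 235.01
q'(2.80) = 306.02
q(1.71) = 34.03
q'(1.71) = 90.12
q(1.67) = 30.53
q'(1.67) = 85.11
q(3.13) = 352.15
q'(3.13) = 407.05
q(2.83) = 244.32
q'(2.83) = 314.43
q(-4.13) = 287.34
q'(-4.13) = -336.49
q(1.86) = 49.05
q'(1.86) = 110.53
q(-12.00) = 33302.00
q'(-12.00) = -11740.00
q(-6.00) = 1634.00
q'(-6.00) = -1228.00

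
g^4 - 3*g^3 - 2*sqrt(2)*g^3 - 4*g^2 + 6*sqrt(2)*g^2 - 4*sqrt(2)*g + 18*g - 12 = (g - 2)*(g - 1)*(g - 3*sqrt(2))*(g + sqrt(2))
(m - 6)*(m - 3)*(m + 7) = m^3 - 2*m^2 - 45*m + 126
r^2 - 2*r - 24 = (r - 6)*(r + 4)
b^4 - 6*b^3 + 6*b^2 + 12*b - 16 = (b - 4)*(b - 2)*(b - sqrt(2))*(b + sqrt(2))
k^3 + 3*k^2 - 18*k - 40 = (k - 4)*(k + 2)*(k + 5)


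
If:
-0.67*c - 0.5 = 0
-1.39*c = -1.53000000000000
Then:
No Solution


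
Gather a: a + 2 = a + 2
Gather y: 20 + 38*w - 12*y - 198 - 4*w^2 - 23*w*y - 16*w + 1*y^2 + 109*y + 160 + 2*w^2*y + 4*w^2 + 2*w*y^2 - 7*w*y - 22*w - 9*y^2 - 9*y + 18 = y^2*(2*w - 8) + y*(2*w^2 - 30*w + 88)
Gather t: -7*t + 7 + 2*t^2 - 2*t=2*t^2 - 9*t + 7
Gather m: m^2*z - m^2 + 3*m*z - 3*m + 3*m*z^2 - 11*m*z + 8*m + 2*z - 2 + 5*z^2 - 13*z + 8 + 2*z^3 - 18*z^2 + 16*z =m^2*(z - 1) + m*(3*z^2 - 8*z + 5) + 2*z^3 - 13*z^2 + 5*z + 6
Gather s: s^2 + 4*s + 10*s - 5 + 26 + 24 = s^2 + 14*s + 45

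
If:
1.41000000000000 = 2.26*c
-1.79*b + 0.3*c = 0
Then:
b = 0.10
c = 0.62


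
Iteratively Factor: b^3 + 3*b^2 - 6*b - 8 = (b + 4)*(b^2 - b - 2) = (b - 2)*(b + 4)*(b + 1)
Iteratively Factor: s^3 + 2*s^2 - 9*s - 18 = (s - 3)*(s^2 + 5*s + 6) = (s - 3)*(s + 3)*(s + 2)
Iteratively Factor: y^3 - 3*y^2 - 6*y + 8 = (y - 1)*(y^2 - 2*y - 8) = (y - 4)*(y - 1)*(y + 2)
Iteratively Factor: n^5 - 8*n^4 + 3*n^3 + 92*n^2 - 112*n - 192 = (n - 4)*(n^4 - 4*n^3 - 13*n^2 + 40*n + 48) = (n - 4)*(n + 3)*(n^3 - 7*n^2 + 8*n + 16) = (n - 4)^2*(n + 3)*(n^2 - 3*n - 4) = (n - 4)^2*(n + 1)*(n + 3)*(n - 4)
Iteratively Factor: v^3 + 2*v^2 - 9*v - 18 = (v + 2)*(v^2 - 9) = (v + 2)*(v + 3)*(v - 3)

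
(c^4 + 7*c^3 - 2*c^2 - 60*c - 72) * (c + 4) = c^5 + 11*c^4 + 26*c^3 - 68*c^2 - 312*c - 288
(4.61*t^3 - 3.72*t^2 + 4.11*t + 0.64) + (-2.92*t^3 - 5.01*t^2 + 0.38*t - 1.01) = 1.69*t^3 - 8.73*t^2 + 4.49*t - 0.37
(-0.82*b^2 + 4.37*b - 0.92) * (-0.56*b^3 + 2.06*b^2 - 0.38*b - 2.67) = 0.4592*b^5 - 4.1364*b^4 + 9.829*b^3 - 1.3664*b^2 - 11.3183*b + 2.4564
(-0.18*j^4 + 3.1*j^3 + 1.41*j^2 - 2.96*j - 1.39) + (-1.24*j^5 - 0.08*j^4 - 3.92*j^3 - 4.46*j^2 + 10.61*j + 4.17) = -1.24*j^5 - 0.26*j^4 - 0.82*j^3 - 3.05*j^2 + 7.65*j + 2.78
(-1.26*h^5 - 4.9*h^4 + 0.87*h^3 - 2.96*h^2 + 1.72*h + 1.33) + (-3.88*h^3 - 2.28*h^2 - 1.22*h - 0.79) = -1.26*h^5 - 4.9*h^4 - 3.01*h^3 - 5.24*h^2 + 0.5*h + 0.54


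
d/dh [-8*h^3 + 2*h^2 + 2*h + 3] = -24*h^2 + 4*h + 2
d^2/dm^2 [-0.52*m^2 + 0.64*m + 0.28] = -1.04000000000000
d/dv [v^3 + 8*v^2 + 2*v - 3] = 3*v^2 + 16*v + 2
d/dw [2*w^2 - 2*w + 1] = 4*w - 2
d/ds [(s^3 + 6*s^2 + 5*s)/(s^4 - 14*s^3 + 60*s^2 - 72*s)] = (-s^3 - 18*s^2 + 21*s + 122)/(s^5 - 22*s^4 + 184*s^3 - 720*s^2 + 1296*s - 864)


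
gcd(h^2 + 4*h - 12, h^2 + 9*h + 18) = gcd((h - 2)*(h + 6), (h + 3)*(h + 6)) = h + 6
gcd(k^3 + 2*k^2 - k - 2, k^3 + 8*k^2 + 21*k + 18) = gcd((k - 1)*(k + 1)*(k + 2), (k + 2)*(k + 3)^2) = k + 2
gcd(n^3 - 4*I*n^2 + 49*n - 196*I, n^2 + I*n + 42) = n + 7*I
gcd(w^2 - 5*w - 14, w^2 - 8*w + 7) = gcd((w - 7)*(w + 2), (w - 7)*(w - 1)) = w - 7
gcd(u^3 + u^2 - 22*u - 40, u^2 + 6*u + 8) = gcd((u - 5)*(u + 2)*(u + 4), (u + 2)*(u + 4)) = u^2 + 6*u + 8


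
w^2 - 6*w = w*(w - 6)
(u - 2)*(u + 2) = u^2 - 4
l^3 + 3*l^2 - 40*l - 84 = (l - 6)*(l + 2)*(l + 7)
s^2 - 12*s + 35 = (s - 7)*(s - 5)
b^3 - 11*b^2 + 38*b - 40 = (b - 5)*(b - 4)*(b - 2)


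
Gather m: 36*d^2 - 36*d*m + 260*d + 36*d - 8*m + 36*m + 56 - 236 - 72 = 36*d^2 + 296*d + m*(28 - 36*d) - 252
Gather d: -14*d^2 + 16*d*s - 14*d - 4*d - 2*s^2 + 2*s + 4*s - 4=-14*d^2 + d*(16*s - 18) - 2*s^2 + 6*s - 4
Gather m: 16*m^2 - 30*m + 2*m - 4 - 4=16*m^2 - 28*m - 8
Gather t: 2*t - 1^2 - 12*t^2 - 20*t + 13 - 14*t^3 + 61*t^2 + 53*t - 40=-14*t^3 + 49*t^2 + 35*t - 28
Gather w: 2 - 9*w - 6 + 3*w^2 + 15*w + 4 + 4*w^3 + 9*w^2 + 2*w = 4*w^3 + 12*w^2 + 8*w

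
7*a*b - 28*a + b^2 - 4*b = (7*a + b)*(b - 4)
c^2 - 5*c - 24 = (c - 8)*(c + 3)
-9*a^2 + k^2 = (-3*a + k)*(3*a + k)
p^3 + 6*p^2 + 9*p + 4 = (p + 1)^2*(p + 4)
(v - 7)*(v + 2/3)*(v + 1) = v^3 - 16*v^2/3 - 11*v - 14/3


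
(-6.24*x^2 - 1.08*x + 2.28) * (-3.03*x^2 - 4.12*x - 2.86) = 18.9072*x^4 + 28.9812*x^3 + 15.3876*x^2 - 6.3048*x - 6.5208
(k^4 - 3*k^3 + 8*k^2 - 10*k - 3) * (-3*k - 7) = -3*k^5 + 2*k^4 - 3*k^3 - 26*k^2 + 79*k + 21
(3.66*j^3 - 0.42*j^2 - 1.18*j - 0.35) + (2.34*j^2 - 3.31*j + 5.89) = 3.66*j^3 + 1.92*j^2 - 4.49*j + 5.54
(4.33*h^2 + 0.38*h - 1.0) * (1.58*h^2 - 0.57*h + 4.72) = 6.8414*h^4 - 1.8677*h^3 + 18.641*h^2 + 2.3636*h - 4.72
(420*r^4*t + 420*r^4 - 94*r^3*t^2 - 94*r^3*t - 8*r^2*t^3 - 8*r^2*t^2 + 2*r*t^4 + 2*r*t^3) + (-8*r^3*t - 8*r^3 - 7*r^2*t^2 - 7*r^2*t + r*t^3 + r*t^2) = 420*r^4*t + 420*r^4 - 94*r^3*t^2 - 102*r^3*t - 8*r^3 - 8*r^2*t^3 - 15*r^2*t^2 - 7*r^2*t + 2*r*t^4 + 3*r*t^3 + r*t^2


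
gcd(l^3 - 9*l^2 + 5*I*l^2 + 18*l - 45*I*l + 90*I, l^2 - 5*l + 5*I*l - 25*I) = l + 5*I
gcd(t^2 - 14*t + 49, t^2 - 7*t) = t - 7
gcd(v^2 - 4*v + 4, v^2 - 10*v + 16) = v - 2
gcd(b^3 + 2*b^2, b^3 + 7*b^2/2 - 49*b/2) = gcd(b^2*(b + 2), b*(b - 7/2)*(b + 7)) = b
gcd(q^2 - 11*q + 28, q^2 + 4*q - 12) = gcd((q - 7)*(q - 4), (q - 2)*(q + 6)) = 1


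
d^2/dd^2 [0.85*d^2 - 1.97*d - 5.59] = 1.70000000000000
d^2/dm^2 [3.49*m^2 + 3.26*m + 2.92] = 6.98000000000000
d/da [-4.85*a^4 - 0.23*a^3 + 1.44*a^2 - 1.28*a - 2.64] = -19.4*a^3 - 0.69*a^2 + 2.88*a - 1.28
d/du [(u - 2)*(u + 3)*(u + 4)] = 3*u^2 + 10*u - 2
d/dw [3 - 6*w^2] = -12*w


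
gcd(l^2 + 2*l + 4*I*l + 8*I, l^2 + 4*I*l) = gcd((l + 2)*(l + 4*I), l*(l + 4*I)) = l + 4*I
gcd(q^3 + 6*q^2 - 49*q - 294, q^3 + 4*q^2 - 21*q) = q + 7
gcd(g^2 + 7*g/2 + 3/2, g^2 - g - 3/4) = g + 1/2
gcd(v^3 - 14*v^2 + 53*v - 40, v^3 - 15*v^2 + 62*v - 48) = v^2 - 9*v + 8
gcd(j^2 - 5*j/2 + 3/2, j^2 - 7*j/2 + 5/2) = j - 1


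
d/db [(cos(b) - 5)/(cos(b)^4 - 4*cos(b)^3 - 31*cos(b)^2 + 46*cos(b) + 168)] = (3*sin(b)^4 - 35*sin(b)^2 + 289*cos(b) - 7*cos(3*b) - 366)*sin(b)/((cos(b) - 7)^2*(cos(b) - 3)^2*(cos(b) + 2)^2*(cos(b) + 4)^2)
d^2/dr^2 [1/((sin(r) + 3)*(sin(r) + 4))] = (-4*sin(r)^4 - 21*sin(r)^3 + 5*sin(r)^2 + 126*sin(r) + 74)/((sin(r) + 3)^3*(sin(r) + 4)^3)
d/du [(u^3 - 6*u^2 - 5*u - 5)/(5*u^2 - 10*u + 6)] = (5*u^4 - 20*u^3 + 103*u^2 - 22*u - 80)/(25*u^4 - 100*u^3 + 160*u^2 - 120*u + 36)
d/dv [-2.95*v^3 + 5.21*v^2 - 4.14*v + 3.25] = -8.85*v^2 + 10.42*v - 4.14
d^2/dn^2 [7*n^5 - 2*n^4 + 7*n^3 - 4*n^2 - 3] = 140*n^3 - 24*n^2 + 42*n - 8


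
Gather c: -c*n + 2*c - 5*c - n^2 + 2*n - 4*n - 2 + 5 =c*(-n - 3) - n^2 - 2*n + 3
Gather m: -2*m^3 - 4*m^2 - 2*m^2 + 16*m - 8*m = -2*m^3 - 6*m^2 + 8*m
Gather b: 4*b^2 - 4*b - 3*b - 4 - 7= 4*b^2 - 7*b - 11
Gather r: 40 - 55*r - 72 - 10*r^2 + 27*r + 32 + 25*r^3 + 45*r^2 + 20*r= 25*r^3 + 35*r^2 - 8*r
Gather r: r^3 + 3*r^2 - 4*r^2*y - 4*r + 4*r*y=r^3 + r^2*(3 - 4*y) + r*(4*y - 4)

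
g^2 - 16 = (g - 4)*(g + 4)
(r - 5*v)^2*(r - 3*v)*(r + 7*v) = r^4 - 6*r^3*v - 36*r^2*v^2 + 310*r*v^3 - 525*v^4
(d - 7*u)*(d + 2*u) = d^2 - 5*d*u - 14*u^2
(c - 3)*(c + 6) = c^2 + 3*c - 18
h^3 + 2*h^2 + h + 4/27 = (h + 1/3)^2*(h + 4/3)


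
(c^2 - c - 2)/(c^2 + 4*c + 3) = (c - 2)/(c + 3)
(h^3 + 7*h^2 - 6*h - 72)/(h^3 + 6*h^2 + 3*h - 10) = (h^3 + 7*h^2 - 6*h - 72)/(h^3 + 6*h^2 + 3*h - 10)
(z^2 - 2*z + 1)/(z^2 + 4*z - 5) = (z - 1)/(z + 5)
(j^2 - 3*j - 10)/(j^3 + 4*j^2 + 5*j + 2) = (j - 5)/(j^2 + 2*j + 1)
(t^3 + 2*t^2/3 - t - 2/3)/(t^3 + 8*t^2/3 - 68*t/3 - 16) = (t^2 - 1)/(t^2 + 2*t - 24)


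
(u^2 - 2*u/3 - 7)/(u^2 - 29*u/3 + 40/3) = (3*u^2 - 2*u - 21)/(3*u^2 - 29*u + 40)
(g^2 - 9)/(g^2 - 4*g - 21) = (g - 3)/(g - 7)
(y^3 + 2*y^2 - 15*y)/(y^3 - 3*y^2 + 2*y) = (y^2 + 2*y - 15)/(y^2 - 3*y + 2)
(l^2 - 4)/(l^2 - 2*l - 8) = (l - 2)/(l - 4)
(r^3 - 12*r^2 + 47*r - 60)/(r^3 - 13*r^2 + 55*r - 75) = (r - 4)/(r - 5)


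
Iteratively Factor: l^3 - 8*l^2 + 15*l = (l)*(l^2 - 8*l + 15) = l*(l - 5)*(l - 3)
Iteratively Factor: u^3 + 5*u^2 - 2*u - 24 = (u - 2)*(u^2 + 7*u + 12) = (u - 2)*(u + 3)*(u + 4)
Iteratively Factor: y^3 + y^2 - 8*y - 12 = (y + 2)*(y^2 - y - 6) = (y + 2)^2*(y - 3)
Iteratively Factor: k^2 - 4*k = (k)*(k - 4)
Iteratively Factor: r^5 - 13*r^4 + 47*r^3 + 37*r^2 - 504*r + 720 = (r - 5)*(r^4 - 8*r^3 + 7*r^2 + 72*r - 144) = (r - 5)*(r + 3)*(r^3 - 11*r^2 + 40*r - 48) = (r - 5)*(r - 3)*(r + 3)*(r^2 - 8*r + 16) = (r - 5)*(r - 4)*(r - 3)*(r + 3)*(r - 4)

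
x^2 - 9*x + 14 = (x - 7)*(x - 2)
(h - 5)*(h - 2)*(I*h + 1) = I*h^3 + h^2 - 7*I*h^2 - 7*h + 10*I*h + 10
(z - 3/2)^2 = z^2 - 3*z + 9/4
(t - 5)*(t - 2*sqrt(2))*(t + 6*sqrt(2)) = t^3 - 5*t^2 + 4*sqrt(2)*t^2 - 20*sqrt(2)*t - 24*t + 120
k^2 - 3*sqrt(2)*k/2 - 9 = (k - 3*sqrt(2))*(k + 3*sqrt(2)/2)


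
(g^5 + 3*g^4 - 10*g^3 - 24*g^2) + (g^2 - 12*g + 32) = g^5 + 3*g^4 - 10*g^3 - 23*g^2 - 12*g + 32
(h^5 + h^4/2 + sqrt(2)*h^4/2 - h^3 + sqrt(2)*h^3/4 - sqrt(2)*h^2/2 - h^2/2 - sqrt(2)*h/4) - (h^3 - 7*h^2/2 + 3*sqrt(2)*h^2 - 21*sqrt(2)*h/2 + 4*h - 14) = h^5 + h^4/2 + sqrt(2)*h^4/2 - 2*h^3 + sqrt(2)*h^3/4 - 7*sqrt(2)*h^2/2 + 3*h^2 - 4*h + 41*sqrt(2)*h/4 + 14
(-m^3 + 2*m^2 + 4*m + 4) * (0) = 0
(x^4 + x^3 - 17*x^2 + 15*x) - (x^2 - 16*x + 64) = x^4 + x^3 - 18*x^2 + 31*x - 64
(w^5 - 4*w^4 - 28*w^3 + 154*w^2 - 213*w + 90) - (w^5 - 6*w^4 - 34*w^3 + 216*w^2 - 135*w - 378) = 2*w^4 + 6*w^3 - 62*w^2 - 78*w + 468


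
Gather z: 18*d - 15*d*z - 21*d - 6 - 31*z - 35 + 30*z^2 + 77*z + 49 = -3*d + 30*z^2 + z*(46 - 15*d) + 8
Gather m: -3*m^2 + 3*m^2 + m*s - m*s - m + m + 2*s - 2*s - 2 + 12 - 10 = 0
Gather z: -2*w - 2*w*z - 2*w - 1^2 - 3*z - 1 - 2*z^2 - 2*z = -4*w - 2*z^2 + z*(-2*w - 5) - 2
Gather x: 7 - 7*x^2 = 7 - 7*x^2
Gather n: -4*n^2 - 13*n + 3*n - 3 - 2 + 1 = -4*n^2 - 10*n - 4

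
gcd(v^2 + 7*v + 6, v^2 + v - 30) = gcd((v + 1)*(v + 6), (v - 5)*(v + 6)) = v + 6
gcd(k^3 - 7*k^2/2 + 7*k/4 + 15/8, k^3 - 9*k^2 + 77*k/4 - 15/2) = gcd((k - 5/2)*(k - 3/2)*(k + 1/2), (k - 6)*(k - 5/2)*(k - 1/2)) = k - 5/2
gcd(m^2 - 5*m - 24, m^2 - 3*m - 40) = m - 8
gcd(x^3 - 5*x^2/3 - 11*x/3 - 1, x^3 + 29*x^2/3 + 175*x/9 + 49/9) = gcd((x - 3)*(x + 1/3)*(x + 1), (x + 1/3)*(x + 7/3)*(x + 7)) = x + 1/3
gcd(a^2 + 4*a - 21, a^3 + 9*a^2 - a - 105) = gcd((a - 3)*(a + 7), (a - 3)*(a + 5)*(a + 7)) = a^2 + 4*a - 21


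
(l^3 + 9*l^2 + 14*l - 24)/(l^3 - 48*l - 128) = (l^2 + 5*l - 6)/(l^2 - 4*l - 32)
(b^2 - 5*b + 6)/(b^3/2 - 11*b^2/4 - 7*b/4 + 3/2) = 4*(b^2 - 5*b + 6)/(2*b^3 - 11*b^2 - 7*b + 6)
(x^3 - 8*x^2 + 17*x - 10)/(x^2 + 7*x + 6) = (x^3 - 8*x^2 + 17*x - 10)/(x^2 + 7*x + 6)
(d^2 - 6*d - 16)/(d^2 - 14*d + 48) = (d + 2)/(d - 6)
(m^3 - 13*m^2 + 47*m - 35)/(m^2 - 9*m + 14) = (m^2 - 6*m + 5)/(m - 2)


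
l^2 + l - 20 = (l - 4)*(l + 5)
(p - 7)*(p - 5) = p^2 - 12*p + 35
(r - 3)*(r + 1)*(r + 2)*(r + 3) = r^4 + 3*r^3 - 7*r^2 - 27*r - 18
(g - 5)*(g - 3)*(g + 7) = g^3 - g^2 - 41*g + 105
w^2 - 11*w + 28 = (w - 7)*(w - 4)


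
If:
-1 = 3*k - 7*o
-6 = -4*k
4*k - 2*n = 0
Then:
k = 3/2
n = 3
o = 11/14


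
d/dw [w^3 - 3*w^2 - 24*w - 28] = 3*w^2 - 6*w - 24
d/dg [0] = 0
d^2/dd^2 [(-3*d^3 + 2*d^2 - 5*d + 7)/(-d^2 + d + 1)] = 6*(3*d^3 - 6*d^2 + 15*d - 7)/(d^6 - 3*d^5 + 5*d^3 - 3*d - 1)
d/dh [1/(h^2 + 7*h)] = (-2*h - 7)/(h^2*(h + 7)^2)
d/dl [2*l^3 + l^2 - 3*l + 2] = 6*l^2 + 2*l - 3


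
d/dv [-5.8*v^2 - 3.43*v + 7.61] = -11.6*v - 3.43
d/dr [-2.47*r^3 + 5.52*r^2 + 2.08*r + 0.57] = -7.41*r^2 + 11.04*r + 2.08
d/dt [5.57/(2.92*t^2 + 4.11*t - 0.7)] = (-32.5288*t - 22.8927)/(2.92*t^2 + 4.11*t - 0.7)^2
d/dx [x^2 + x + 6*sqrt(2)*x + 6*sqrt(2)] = 2*x + 1 + 6*sqrt(2)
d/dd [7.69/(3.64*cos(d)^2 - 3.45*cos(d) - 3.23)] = (55.9832*cos(d) - 26.5305)*sin(d)/(-3.64*cos(d)^2 + 3.45*cos(d) + 3.23)^2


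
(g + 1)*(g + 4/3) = g^2 + 7*g/3 + 4/3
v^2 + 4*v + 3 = (v + 1)*(v + 3)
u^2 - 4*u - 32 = (u - 8)*(u + 4)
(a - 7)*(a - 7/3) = a^2 - 28*a/3 + 49/3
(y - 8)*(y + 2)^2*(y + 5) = y^4 + y^3 - 48*y^2 - 172*y - 160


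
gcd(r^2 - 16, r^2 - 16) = r^2 - 16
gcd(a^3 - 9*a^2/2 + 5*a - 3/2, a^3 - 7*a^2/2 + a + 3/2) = a^2 - 4*a + 3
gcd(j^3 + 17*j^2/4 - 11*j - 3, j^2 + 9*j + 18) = j + 6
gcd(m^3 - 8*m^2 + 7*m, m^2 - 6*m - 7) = m - 7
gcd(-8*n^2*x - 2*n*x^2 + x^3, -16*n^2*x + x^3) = -4*n*x + x^2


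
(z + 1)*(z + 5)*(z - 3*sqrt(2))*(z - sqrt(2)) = z^4 - 4*sqrt(2)*z^3 + 6*z^3 - 24*sqrt(2)*z^2 + 11*z^2 - 20*sqrt(2)*z + 36*z + 30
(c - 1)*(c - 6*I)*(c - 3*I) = c^3 - c^2 - 9*I*c^2 - 18*c + 9*I*c + 18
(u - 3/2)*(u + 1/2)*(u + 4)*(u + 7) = u^4 + 10*u^3 + 65*u^2/4 - 145*u/4 - 21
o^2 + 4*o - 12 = (o - 2)*(o + 6)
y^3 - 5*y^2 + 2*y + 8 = (y - 4)*(y - 2)*(y + 1)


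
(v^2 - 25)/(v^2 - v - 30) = (v - 5)/(v - 6)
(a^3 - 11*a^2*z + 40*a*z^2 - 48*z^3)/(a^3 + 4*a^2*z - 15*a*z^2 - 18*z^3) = (a^2 - 8*a*z + 16*z^2)/(a^2 + 7*a*z + 6*z^2)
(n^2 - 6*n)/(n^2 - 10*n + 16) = n*(n - 6)/(n^2 - 10*n + 16)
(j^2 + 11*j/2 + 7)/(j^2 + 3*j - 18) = (j^2 + 11*j/2 + 7)/(j^2 + 3*j - 18)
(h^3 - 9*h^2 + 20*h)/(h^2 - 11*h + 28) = h*(h - 5)/(h - 7)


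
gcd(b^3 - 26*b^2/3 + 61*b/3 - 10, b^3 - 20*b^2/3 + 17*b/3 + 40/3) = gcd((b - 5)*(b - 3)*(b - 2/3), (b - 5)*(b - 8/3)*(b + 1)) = b - 5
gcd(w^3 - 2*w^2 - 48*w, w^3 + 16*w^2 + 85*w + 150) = w + 6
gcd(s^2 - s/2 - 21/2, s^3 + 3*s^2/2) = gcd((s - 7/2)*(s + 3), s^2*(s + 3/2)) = 1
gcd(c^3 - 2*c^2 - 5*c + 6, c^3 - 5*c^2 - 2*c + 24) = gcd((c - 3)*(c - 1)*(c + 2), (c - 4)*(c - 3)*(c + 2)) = c^2 - c - 6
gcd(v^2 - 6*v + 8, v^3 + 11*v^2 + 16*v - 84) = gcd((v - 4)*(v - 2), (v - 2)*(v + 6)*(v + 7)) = v - 2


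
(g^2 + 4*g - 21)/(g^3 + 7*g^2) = (g - 3)/g^2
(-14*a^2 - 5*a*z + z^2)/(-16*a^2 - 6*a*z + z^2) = (-7*a + z)/(-8*a + z)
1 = 1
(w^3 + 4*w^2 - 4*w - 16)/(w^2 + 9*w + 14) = (w^2 + 2*w - 8)/(w + 7)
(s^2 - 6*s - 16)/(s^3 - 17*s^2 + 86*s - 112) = (s + 2)/(s^2 - 9*s + 14)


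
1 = 1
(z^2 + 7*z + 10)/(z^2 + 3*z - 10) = (z + 2)/(z - 2)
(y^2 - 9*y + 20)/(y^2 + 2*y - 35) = (y - 4)/(y + 7)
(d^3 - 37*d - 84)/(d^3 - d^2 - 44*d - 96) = (d - 7)/(d - 8)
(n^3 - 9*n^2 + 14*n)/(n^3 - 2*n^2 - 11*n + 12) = n*(n^2 - 9*n + 14)/(n^3 - 2*n^2 - 11*n + 12)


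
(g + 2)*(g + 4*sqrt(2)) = g^2 + 2*g + 4*sqrt(2)*g + 8*sqrt(2)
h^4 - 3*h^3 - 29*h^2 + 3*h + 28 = (h - 7)*(h - 1)*(h + 1)*(h + 4)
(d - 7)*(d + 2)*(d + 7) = d^3 + 2*d^2 - 49*d - 98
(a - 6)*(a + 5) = a^2 - a - 30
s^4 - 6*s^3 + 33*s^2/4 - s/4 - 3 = (s - 4)*(s - 3/2)*(s - 1)*(s + 1/2)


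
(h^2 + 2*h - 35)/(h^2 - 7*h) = (h^2 + 2*h - 35)/(h*(h - 7))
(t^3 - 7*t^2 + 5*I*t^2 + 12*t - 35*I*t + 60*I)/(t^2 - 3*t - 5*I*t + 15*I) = (t^2 + t*(-4 + 5*I) - 20*I)/(t - 5*I)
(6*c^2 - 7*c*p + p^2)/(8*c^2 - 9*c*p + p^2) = (-6*c + p)/(-8*c + p)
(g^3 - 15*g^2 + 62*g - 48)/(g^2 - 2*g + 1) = (g^2 - 14*g + 48)/(g - 1)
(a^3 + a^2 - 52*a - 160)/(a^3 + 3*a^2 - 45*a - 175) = (a^2 - 4*a - 32)/(a^2 - 2*a - 35)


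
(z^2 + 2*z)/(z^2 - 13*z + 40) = z*(z + 2)/(z^2 - 13*z + 40)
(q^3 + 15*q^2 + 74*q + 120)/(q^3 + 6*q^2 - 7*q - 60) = (q + 6)/(q - 3)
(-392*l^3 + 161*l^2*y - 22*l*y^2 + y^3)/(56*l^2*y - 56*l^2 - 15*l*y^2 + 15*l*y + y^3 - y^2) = (-7*l + y)/(y - 1)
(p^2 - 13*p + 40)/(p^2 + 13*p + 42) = (p^2 - 13*p + 40)/(p^2 + 13*p + 42)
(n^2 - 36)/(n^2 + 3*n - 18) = (n - 6)/(n - 3)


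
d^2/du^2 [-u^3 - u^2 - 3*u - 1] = -6*u - 2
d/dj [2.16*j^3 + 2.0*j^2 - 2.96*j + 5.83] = 6.48*j^2 + 4.0*j - 2.96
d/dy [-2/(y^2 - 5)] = 4*y/(y^2 - 5)^2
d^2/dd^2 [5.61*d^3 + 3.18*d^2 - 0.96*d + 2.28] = 33.66*d + 6.36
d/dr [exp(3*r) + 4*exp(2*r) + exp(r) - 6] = (3*exp(2*r) + 8*exp(r) + 1)*exp(r)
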